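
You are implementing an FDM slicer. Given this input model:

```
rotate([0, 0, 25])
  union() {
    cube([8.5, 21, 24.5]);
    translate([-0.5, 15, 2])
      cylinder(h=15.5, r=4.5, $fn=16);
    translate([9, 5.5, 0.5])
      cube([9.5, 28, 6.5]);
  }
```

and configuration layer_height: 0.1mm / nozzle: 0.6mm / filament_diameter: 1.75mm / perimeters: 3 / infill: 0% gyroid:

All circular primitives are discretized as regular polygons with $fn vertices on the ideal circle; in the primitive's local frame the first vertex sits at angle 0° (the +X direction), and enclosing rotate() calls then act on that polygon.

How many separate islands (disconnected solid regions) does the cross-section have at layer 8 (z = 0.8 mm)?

2

At z = 0.8 mm: the cube is present — its section is the full 8.5×21 rectangle; the cylinder at (-0.5, 15) does not reach this height (z outside [2, 17.5]); the cube at (9, 5.5) (footprint 9.5×28) is included at this height; Taking the union: the 2 present regions are separate (no shared area or edge), so areas and boundary lengths simply add and each stays a separate island — 2 connected regions; (whole slice rotated 25° about Z — lengths, areas and connectivity unchanged). Overall, the cross-section has 2 separate islands. Island count = 2.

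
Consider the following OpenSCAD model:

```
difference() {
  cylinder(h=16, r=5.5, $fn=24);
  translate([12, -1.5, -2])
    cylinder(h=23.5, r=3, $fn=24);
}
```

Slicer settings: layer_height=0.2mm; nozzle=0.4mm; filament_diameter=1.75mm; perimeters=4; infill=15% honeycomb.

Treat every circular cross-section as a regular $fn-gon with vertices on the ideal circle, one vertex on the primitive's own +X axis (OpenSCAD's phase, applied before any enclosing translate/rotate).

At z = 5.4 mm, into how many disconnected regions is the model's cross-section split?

At z = 5.4 mm: the cylinder: section is a regular 24-gon, circumradius r=5.5; the cylinder at (12, -1.5): section is a regular 24-gon, circumradius r=3; Taking the first minus the rest: starting from the r=5.5 cylinder, the r=3 cylinder at (12, -1.5) misses the remaining region (no effect) — 1 connected region. The result has 1 disconnected region.

1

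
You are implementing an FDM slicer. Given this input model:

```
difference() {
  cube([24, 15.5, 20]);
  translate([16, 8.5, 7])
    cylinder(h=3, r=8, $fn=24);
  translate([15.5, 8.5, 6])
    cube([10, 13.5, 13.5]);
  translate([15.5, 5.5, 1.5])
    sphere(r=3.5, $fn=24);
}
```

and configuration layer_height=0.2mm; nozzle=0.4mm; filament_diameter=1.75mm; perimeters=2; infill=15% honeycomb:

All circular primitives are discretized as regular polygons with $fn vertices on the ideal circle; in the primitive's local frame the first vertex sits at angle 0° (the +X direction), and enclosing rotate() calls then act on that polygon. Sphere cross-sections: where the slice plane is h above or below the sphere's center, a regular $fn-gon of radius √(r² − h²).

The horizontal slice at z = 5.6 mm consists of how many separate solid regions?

1

At z = 5.6 mm: the 24×15.5 cube contributes its full rectangle; the cylinder at (16, 8.5) does not reach this height (z outside [7, 10]); the cube at (15.5, 8.5) is absent (z outside [6, 19.5]); the sphere at (15.5, 5.5) is absent (|z−center|=4.100 > r=3.5); Taking the first minus the rest: none of the subtracted shapes is present at this height, so the 24×15.5 cube is unchanged — 1 connected region. The result has 1 disconnected region.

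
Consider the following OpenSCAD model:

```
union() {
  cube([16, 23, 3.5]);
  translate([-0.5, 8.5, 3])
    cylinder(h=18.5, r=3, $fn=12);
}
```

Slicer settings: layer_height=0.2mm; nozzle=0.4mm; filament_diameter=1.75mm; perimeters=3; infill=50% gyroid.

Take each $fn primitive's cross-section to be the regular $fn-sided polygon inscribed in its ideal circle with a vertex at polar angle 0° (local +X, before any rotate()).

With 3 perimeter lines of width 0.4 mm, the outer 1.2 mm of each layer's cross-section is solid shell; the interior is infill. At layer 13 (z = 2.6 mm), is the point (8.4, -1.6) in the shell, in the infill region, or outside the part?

At z = 2.6 mm: the 16×23 cube contributes its full rectangle; the cylinder at (-0.5, 8.5) does not reach this height (z outside [3, 21.5]); Merging all regions: only the 16×23 cube is present, so the union is just that shape — 1 connected region. Overall, the cross-section is a single solid region. The nearest boundary edge runs (0.00, 0.00)→(16.00, 0.00); distance from the point to it = 1.60 mm. The point is not inside any of the regions above, so it lies outside the cross-section (1.60 mm from the nearest boundary).

outside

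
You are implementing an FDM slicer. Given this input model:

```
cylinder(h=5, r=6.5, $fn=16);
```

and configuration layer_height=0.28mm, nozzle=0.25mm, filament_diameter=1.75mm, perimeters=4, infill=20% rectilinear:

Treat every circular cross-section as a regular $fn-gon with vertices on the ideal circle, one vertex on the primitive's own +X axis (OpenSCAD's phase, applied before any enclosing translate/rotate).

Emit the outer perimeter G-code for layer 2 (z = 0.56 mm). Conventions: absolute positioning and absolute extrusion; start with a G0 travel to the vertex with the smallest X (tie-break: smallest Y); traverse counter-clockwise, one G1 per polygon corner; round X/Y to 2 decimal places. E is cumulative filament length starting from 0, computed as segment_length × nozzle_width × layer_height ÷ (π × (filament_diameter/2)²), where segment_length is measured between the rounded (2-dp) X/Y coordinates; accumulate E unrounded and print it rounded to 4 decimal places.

G0 X-6.50 Y0.00 Z0.56
G1 X-6.01 Y-2.49 E0.0739
G1 X-4.60 Y-4.60 E0.1477
G1 X-2.49 Y-6.01 E0.2216
G1 X0.00 Y-6.50 E0.2954
G1 X2.49 Y-6.01 E0.3693
G1 X4.60 Y-4.60 E0.4431
G1 X6.01 Y-2.49 E0.5170
G1 X6.50 Y0.00 E0.5908
G1 X6.01 Y2.49 E0.6647
G1 X4.60 Y4.60 E0.7386
G1 X2.49 Y6.01 E0.8124
G1 X0.00 Y6.50 E0.8863
G1 X-2.49 Y6.01 E0.9601
G1 X-4.60 Y4.60 E1.0340
G1 X-6.01 Y2.49 E1.1078
G1 X-6.50 Y0.00 E1.1817

At z = 0.56 mm: the cylinder: section is a regular 16-gon, circumradius r=6.5. The outline is a single polygon with 16 vertices. Extrusion per mm of travel: 0.25 × 0.28 / (π × 0.875²) = 0.029103. Accumulating E over each segment gives final E = 1.1817.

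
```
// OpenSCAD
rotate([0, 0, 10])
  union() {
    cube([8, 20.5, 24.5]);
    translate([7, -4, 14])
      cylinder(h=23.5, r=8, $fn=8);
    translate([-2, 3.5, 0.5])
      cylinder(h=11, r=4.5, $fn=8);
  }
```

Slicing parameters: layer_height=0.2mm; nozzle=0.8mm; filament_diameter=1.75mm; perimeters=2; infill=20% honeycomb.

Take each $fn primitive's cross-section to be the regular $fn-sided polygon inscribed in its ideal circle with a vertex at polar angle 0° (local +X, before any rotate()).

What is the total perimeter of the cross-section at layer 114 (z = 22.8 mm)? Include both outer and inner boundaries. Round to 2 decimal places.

86.06 mm

At z = 22.8 mm: the cube is present — its section is the full 8×20.5 rectangle (perimeter 57.00 mm); the r=8 cylinder at (7, -4) contributes a regular 8-gon of circumradius 8 (perimeter = 2·8·8.000·sin(180°/8) = 48.98 mm); the cylinder at (-2, 3.5) does not reach this height (z outside [0.5, 11.5]); Combining (union): the regions partially overlap (shared area 20.36 mm²), so the edge portions inside another operand are dropped and the merged outline is re-measured after clipping — boundary = 86.06 mm; (whole slice rotated 10° about Z — lengths, areas and connectivity unchanged). Overall, the cross-section is a single solid region. Total boundary length (outer) = 86.06 mm.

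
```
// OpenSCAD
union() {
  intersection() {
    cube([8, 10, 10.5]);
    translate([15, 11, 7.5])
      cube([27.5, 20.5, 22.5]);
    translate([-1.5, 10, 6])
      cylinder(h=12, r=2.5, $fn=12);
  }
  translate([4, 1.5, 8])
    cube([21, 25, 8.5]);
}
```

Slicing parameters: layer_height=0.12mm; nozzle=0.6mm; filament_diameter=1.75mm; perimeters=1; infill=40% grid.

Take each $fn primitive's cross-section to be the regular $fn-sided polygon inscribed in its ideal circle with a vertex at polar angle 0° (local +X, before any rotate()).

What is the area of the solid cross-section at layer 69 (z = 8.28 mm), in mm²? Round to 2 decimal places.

525.00 mm²

At z = 8.28 mm: the 8×10 cube contributes its full rectangle (area 80.00 mm²); the cube at (15, 11) is present — its section is the full 27.5×20.5 rectangle (area 563.75 mm²); the cylinder at (-1.5, 10): section is a regular 12-gon, circumradius r=2.5 (area = (12/2)·2.500²·sin(360°/12) = 18.75 mm²); Keeping only the common overlap: the 27.5×20.5 cube at (15, 11) does not overlap the 8×10 cube (empty); the r=2.5 cylinder at (-1.5, 10) does not overlap the running intersection (empty) — nothing remains; the cube at (4, 1.5) (footprint 21×25) is included at this height (area 525.00 mm²); Merging all regions: only the 21×25 cube at (4, 1.5) is present, so the union is just that shape — area = 525.00 mm². Overall, the cross-section is a single solid region. Net area = 525.00 mm².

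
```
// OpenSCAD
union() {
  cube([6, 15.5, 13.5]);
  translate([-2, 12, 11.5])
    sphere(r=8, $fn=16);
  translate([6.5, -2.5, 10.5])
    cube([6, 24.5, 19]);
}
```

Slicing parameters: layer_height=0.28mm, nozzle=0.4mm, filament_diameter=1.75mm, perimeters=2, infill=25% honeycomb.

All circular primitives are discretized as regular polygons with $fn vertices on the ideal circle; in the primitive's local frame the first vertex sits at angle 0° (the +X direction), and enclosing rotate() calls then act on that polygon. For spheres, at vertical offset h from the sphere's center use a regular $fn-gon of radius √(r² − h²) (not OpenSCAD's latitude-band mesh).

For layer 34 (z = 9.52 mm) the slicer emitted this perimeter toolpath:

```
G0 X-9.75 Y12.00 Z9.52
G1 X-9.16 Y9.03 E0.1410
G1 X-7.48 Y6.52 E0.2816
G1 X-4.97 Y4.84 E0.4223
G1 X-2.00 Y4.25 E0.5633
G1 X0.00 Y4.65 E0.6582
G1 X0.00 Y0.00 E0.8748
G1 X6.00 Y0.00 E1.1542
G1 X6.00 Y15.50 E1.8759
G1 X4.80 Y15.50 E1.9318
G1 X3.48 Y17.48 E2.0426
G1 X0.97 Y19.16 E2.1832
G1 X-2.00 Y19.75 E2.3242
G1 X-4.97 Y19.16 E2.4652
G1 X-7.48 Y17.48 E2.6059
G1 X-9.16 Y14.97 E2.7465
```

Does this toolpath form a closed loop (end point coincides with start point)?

no

Start point (G0): (-9.75, 12.00). End point (last G1): the path does not return to the start — open.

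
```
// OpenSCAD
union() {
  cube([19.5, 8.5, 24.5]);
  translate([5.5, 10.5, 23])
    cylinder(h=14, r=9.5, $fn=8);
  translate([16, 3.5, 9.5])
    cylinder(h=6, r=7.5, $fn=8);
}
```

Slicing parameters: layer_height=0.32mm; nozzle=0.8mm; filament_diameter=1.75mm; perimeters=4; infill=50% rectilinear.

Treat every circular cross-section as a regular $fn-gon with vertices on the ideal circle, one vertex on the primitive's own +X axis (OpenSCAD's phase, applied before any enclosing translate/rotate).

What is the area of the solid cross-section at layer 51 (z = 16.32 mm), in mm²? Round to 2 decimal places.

165.75 mm²

At z = 16.32 mm: the cube (footprint 19.5×8.5) is included at this height (area 165.75 mm²); the cylinder at (5.5, 10.5) does not reach this height (z outside [23, 37]); the cylinder at (16, 3.5) is absent (z outside [9.5, 15.5]); Taking the union: only the 19.5×8.5 cube is present, so the union is just that shape — area = 165.75 mm². Overall, the cross-section is a single solid region. Net area = 165.75 mm².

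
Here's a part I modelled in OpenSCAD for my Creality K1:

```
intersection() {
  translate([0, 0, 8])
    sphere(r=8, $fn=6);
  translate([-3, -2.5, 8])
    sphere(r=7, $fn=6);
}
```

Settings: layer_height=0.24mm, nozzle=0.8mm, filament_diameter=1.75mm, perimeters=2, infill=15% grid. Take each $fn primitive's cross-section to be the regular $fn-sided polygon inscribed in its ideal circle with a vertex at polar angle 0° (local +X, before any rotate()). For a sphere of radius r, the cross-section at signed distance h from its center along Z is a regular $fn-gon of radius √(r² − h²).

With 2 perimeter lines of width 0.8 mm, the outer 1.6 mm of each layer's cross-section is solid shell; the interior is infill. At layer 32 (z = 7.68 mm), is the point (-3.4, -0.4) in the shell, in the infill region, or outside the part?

At z = 7.68 mm: the sphere: section is a regular 6-gon, circumradius = √(r²−h²) = √(8²−0.32²) = 7.994; the r=7 sphere at (-3, -2.5) contributes a regular 6-gon of circumradius √(7²−0.32²) = 6.993; After intersecting: the r=7 sphere at (-3, -2.5) partially overlaps the r=8 sphere; clipping to the common part keeps 91.88 mm² — 1 connected region. Overall, the cross-section is a single solid region. The nearest boundary edge runs (-4.00, -6.92)→(-7.99, 0.00); distance from the point to it = 3.78 mm. The point is inside the cross-section and 3.78 mm from the nearest boundary — more than the 1.6 mm shell width (2 × 0.8), so it's in the infill interior.

infill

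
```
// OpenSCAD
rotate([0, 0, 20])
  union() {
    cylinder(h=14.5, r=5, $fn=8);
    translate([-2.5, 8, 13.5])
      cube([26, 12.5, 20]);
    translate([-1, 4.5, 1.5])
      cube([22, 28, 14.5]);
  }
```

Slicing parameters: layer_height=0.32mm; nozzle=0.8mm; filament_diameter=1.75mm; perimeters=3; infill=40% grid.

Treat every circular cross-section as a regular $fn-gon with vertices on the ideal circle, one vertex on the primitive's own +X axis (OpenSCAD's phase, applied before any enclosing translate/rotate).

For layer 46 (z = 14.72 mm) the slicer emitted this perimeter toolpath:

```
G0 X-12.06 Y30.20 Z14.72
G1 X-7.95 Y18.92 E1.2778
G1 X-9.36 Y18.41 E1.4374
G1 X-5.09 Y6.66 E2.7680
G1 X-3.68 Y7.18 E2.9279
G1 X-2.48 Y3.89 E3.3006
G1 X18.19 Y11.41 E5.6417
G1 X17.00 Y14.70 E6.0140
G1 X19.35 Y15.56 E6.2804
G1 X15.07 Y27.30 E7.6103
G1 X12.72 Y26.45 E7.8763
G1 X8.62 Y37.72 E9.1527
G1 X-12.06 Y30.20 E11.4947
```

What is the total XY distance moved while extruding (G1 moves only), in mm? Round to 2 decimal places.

108.00 mm

Sum the Euclidean lengths of each G1 segment: total = 108.00 mm.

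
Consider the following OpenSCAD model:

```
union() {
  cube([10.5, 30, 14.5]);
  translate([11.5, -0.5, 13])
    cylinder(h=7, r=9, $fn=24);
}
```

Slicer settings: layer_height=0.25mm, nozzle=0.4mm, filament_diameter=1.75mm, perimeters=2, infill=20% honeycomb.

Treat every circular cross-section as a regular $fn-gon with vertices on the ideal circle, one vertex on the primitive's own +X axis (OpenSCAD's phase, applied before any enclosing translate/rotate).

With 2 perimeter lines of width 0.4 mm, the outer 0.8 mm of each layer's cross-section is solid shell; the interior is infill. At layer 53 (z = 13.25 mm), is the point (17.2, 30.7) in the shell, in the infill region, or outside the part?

outside

At z = 13.25 mm: the cube is present — its section is the full 10.5×30 rectangle; the cylinder at (11.5, -0.5): section is a regular 24-gon, circumradius r=9; Merging all regions: the regions partially overlap (shared area 49.98 mm²), so overlapping operands fuse into one piece — 1 connected region. Overall, the cross-section is a single solid region. The nearest boundary edge runs (0.00, 30.00)→(10.50, 30.00); distance from the point to it = 6.74 mm. The point is not inside any of the regions above, so it lies outside the cross-section (6.74 mm from the nearest boundary).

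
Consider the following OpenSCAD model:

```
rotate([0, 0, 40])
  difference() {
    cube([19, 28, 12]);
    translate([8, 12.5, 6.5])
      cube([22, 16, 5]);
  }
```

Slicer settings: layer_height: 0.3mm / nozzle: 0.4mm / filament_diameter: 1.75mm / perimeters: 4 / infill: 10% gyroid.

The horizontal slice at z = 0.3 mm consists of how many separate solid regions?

At z = 0.3 mm: the cube is present — its section is the full 19×28 rectangle; the cube at (8, 12.5) is absent (z outside [6.5, 11.5]); Taking the first minus the rest: none of the subtracted shapes is present at this height, so the 19×28 cube is unchanged — 1 connected region; (whole slice rotated 40° about Z — lengths, areas and connectivity unchanged). The result has 1 disconnected region.

1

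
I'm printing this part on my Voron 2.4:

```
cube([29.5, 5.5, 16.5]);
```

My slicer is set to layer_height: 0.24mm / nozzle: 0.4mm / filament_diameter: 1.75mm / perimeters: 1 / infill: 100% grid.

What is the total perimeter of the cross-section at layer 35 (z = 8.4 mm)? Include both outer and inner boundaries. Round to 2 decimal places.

70.00 mm

At z = 8.4 mm: the cube (footprint 29.5×5.5) is included at this height (perimeter 70.00 mm). Overall, the cross-section is a single solid region. Total boundary length (outer) = 70.00 mm.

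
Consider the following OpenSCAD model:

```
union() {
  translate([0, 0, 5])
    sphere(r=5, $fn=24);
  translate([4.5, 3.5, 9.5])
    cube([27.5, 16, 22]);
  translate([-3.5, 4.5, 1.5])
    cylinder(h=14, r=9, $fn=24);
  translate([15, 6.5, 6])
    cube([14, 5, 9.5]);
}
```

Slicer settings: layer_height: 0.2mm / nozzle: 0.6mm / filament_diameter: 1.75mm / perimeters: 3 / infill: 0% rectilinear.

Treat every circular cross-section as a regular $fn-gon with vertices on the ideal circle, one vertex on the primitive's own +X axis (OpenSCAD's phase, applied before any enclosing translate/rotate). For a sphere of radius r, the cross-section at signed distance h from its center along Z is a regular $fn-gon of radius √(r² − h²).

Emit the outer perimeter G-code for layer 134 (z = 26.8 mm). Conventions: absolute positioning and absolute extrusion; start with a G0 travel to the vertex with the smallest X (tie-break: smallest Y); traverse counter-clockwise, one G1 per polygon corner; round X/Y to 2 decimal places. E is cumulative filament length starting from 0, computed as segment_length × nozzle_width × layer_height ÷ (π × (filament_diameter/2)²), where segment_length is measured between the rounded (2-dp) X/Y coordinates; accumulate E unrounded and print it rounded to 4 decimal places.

At z = 26.8 mm: the sphere is absent (|z−center|=21.800 > r=5); the cube at (4.5, 3.5) is present — its section is the full 27.5×16 rectangle; the cylinder at (-3.5, 4.5) does not reach this height (z outside [1.5, 15.5]); the cube at (15, 6.5) is not intersected at this z (z outside [6, 15.5]); Taking the union: only the 27.5×16 cube at (4.5, 3.5) is present, so the union is just that shape — 1 connected region. The outline is a single polygon with 4 vertices. Extrusion per mm of travel: 0.6 × 0.2 / (π × 0.875²) = 0.049890. Accumulating E over each segment gives final E = 4.3404.

G0 X4.50 Y3.50 Z26.80
G1 X32.00 Y3.50 E1.3720
G1 X32.00 Y19.50 E2.1702
G1 X4.50 Y19.50 E3.5422
G1 X4.50 Y3.50 E4.3404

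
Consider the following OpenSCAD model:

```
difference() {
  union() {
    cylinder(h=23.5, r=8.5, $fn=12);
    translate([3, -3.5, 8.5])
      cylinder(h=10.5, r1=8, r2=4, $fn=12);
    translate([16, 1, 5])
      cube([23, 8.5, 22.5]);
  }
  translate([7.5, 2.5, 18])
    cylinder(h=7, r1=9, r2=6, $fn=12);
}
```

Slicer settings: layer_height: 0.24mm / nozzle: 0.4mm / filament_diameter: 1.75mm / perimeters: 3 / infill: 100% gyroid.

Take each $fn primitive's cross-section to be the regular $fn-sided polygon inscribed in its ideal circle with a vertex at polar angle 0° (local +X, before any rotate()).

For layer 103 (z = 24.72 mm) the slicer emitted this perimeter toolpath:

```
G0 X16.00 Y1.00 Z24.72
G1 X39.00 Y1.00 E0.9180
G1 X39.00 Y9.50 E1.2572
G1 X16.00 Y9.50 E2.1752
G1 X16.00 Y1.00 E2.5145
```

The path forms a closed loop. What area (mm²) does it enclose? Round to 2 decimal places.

Apply the shoelace formula to the sequence of (X, Y) vertices; enclosed area = 195.50 mm².

195.50 mm²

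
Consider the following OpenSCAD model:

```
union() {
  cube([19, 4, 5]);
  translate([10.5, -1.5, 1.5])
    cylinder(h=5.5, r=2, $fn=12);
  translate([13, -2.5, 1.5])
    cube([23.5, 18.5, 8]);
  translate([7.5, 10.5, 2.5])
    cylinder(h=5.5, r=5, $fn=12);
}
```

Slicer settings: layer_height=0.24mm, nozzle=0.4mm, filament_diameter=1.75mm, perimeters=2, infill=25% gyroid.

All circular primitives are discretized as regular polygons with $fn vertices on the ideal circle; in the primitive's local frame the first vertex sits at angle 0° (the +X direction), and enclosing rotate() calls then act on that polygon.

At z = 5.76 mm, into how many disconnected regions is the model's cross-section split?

3

At z = 5.76 mm: the cube does not reach this height (z outside [0, 5]); the cylinder at (10.5, -1.5): section is a regular 12-gon, circumradius r=2; the 23.5×18.5 cube at (13, -2.5) contributes its full rectangle; the r=5 cylinder at (7.5, 10.5) gives a regular 12-gon of circumradius 5 (constant along its height); Taking the union: the 3 present regions are separate (no shared area or edge), so areas and boundary lengths simply add and each stays a separate island — 3 connected regions. The result has 3 disconnected regions.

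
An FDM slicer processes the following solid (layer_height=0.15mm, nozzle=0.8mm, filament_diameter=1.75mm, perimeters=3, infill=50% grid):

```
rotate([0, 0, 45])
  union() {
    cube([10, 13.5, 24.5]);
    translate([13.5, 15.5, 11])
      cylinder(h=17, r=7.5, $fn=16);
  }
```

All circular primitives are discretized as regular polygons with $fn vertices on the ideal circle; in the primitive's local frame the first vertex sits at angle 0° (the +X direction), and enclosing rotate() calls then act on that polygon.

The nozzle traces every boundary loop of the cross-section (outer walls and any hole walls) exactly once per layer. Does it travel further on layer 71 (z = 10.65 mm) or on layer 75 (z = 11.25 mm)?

Layer 71 (z = 10.65): the cube is present — its section is the full 10×13.5 rectangle (perimeter 47.00 mm); the cylinder at (13.5, 15.5) does not reach this height (z outside [11, 28]); Taking the union: only the 10×13.5 cube is present, so the union is just that shape — boundary = 47.00 mm; (whole slice rotated 45° about Z — lengths, areas and connectivity unchanged). So its perimeter = 47.00 mm. Layer 75 (z = 11.25): the cube (footprint 10×13.5) is included at this height (perimeter 47.00 mm); the cylinder at (13.5, 15.5): section is a regular 16-gon, circumradius r=7.5 (perimeter = 2·16·7.500·sin(180°/16) = 46.82 mm); Merging all regions: the regions partially overlap (shared area 10.51 mm²), so the edge portions inside another operand are dropped and the merged outline is re-measured after clipping — boundary = 79.73 mm; (whole slice rotated 45° about Z — lengths, areas and connectivity unchanged). So its perimeter = 79.73 mm. Layer 75 is larger (79.73 vs 47.00 mm).

layer 75 (z = 11.25 mm)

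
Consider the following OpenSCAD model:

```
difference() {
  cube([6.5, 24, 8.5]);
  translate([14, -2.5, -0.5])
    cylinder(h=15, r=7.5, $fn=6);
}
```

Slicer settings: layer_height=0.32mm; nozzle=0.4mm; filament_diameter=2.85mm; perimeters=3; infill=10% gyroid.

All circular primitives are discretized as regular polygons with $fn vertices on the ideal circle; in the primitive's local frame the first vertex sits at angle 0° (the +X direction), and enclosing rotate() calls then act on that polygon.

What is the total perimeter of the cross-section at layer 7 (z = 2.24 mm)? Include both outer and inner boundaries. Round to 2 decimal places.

61.00 mm

At z = 2.24 mm: the cube (footprint 6.5×24) is included at this height (perimeter 61.00 mm); the cylinder at (14, -2.5): section is a regular 6-gon, circumradius r=7.5 (perimeter = 2·6·7.500·sin(180°/6) = 45.00 mm); Subtracting the remaining from the first: starting from the 6.5×24 cube, the r=7.5 cylinder at (14, -2.5) misses the remaining region (no effect) — boundary = 61.00 mm. Overall, the cross-section is a single solid region. Total boundary length (outer) = 61.00 mm.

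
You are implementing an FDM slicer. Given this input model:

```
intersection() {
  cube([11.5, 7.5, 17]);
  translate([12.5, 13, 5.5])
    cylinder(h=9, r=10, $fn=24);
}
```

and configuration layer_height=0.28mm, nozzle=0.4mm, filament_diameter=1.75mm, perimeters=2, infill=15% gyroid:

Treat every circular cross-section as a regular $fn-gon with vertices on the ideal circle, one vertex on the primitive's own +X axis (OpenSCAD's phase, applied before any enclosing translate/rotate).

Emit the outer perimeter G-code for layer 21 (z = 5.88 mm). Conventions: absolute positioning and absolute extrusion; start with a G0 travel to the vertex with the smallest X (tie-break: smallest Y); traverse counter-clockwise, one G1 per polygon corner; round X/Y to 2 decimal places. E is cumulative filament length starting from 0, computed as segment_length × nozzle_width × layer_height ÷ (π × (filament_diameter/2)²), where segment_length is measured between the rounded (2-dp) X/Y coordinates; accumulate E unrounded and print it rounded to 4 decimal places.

At z = 5.88 mm: the cube is present — its section is the full 11.5×7.5 rectangle; the r=10 cylinder at (12.5, 13) gives a regular 24-gon of circumradius 10 (constant along its height); Keeping only the common overlap: the r=10 cylinder at (12.5, 13) partially overlaps the 11.5×7.5 cube; clipping to the common part keeps 21.44 mm² — 1 connected region. The outline is a single polygon with 6 vertices. Extrusion per mm of travel: 0.4 × 0.28 / (π × 0.875²) = 0.046564. Accumulating E over each segment gives final E = 0.9525.

G0 X4.22 Y7.50 Z5.88
G1 X5.43 Y5.93 E0.0923
G1 X7.50 Y4.34 E0.2138
G1 X9.91 Y3.34 E0.3353
G1 X11.50 Y3.13 E0.4100
G1 X11.50 Y7.50 E0.6135
G1 X4.22 Y7.50 E0.9525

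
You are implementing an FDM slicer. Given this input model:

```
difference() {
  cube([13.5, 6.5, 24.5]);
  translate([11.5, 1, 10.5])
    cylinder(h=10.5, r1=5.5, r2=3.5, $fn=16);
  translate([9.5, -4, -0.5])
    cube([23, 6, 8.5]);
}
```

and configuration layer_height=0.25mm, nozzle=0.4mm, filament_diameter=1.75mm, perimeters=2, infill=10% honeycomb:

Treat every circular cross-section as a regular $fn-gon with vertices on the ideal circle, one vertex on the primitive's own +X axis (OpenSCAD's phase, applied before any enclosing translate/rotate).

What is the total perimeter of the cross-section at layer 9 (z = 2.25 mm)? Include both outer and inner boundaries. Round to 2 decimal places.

At z = 2.25 mm: the cube (footprint 13.5×6.5) is included at this height (perimeter 40.00 mm); the cone at (11.5, 1) is not intersected at this z (z outside [10.5, 21]); the cube at (9.5, -4) (footprint 23×6) is included at this height (perimeter 58.00 mm); Taking the first minus the rest: starting from the 13.5×6.5 cube, the 23×6 cube at (9.5, -4) partially overlaps it — only the 8.00 mm² overlap (of its 138.00 mm²) is removed, clipping the outline — boundary = 40.00 mm. Overall, the cross-section is a single solid region. Total boundary length (outer) = 40.00 mm.

40.00 mm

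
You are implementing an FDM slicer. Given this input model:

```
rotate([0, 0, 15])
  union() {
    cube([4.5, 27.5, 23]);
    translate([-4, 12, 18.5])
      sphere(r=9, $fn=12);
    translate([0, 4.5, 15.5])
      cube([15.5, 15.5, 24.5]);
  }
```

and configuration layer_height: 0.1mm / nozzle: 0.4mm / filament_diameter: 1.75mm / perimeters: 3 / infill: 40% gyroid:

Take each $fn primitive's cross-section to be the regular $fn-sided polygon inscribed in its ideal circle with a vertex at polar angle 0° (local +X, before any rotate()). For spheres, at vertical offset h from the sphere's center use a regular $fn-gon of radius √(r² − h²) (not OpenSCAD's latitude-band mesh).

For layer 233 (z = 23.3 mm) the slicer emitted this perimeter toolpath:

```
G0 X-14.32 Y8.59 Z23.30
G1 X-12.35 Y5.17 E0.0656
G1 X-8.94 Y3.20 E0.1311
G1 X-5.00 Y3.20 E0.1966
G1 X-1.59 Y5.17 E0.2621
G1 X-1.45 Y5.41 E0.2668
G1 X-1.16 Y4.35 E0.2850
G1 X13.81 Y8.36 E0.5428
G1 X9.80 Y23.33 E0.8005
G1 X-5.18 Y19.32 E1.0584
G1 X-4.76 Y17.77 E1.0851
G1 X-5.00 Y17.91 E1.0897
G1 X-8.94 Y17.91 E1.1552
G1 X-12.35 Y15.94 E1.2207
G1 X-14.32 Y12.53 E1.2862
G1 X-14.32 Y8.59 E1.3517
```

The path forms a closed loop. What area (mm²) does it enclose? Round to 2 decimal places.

383.81 mm²

Apply the shoelace formula to the sequence of (X, Y) vertices; enclosed area = 383.81 mm².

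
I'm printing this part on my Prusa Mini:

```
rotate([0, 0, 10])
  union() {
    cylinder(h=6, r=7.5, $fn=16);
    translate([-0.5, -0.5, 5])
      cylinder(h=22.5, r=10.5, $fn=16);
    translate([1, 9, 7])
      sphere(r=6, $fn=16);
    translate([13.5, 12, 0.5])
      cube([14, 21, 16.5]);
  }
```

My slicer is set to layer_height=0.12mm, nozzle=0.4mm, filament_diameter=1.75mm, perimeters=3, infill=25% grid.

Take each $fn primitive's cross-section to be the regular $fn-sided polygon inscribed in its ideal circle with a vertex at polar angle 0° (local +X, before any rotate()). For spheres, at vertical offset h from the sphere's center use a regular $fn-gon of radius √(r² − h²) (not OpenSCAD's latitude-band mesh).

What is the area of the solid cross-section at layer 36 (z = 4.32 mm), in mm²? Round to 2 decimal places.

532.52 mm²

At z = 4.32 mm: the r=7.5 cylinder gives a regular 16-gon of circumradius 7.5 (constant along its height) (area = (16/2)·7.500²·sin(360°/16) = 172.21 mm²); the cylinder at (-0.5, -0.5) is absent (z outside [5, 27.5]); the r=6 sphere at (1, 9) slices to a regular 16-gon of circumradius 5.368 (√(r²−h²) with h=2.68 from center) (area = (16/2)·5.368²·sin(360°/16) = 88.22 mm²); the 14×21 cube at (13.5, 12) contributes its full rectangle (area 294.00 mm²); Combining (union): the regions partially overlap — summed areas 554.43 mm² minus the doubly-counted overlap 21.91 mm² gives 532.52 mm² — area = 532.52 mm²; (whole slice rotated 10° about Z — lengths, areas and connectivity unchanged). Overall, the cross-section has 2 separate islands. Net area = 532.52 mm².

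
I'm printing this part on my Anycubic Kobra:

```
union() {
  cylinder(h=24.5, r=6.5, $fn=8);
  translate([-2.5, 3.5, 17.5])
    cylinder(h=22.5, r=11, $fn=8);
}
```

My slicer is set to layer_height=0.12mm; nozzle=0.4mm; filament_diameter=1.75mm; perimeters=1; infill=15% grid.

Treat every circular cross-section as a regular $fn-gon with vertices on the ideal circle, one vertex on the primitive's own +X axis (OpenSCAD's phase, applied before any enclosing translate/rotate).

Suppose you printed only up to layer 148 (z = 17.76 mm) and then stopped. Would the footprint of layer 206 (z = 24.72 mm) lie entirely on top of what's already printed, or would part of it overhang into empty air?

Compare the two slices. At z = 17.76: the r=6.5 cylinder contributes a regular 8-gon of circumradius 6.5 (area = (8/2)·6.500²·sin(360°/8) = 119.50 mm²); the cylinder at (-2.5, 3.5): section is a regular 8-gon, circumradius r=11 (area = (8/2)·11.000²·sin(360°/8) = 342.24 mm²); Combining (union): the regions partially overlap — summed areas 461.74 mm² minus the doubly-counted overlap 119.34 mm² gives 342.40 mm² — area = 342.40 mm². At z = 24.72: the cylinder does not reach this height (z outside [0, 24.5]); the r=11 cylinder at (-2.5, 3.5) gives a regular 8-gon of circumradius 11 (constant along its height) (area = (8/2)·11.000²·sin(360°/8) = 342.24 mm²); Combining (union): only the r=11 cylinder at (-2.5, 3.5) is present, so the union is just that shape — area = 342.24 mm². Checking containment: the cross-section at z = 24.72 is a subset of the cross-section at z = 17.76.

entirely on top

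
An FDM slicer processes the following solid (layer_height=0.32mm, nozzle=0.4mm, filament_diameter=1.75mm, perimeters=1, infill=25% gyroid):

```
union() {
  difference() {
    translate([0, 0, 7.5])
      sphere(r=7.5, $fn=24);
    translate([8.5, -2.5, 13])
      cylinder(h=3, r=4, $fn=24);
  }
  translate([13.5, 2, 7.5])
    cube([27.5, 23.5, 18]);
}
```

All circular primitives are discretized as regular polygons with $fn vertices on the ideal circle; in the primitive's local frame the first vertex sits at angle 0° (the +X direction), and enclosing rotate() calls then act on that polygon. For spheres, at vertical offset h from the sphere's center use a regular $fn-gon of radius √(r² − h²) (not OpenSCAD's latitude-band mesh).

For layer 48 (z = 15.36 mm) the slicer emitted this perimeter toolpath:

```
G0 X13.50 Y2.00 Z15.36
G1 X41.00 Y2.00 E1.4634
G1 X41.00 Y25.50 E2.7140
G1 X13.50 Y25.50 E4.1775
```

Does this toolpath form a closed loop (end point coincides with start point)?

Start point (G0): (13.50, 2.00). End point (last G1): the path does not return to the start — open.

no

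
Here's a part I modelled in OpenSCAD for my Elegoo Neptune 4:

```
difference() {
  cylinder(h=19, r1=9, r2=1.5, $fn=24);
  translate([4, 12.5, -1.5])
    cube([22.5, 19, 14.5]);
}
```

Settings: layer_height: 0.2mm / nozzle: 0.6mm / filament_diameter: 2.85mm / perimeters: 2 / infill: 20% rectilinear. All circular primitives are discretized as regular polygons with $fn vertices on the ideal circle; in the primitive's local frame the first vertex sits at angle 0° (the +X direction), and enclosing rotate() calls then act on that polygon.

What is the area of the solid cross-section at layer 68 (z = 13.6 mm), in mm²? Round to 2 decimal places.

40.96 mm²

At z = 13.6 mm: the cone: at t=0.716 of its height the radius interpolates to r₁+(r₂−r₁)t = 3.632, giving a regular 24-gon of that circumradius (area = (24/2)·3.632²·sin(360°/24) = 40.96 mm²); the cube at (4, 12.5) is not intersected at this z (z outside [-1.5, 13]); After the difference (first − rest): none of the subtracted shapes is present at this height, so the cone is unchanged — area = 40.96 mm². Overall, the cross-section is a single solid region. Net area = 40.96 mm².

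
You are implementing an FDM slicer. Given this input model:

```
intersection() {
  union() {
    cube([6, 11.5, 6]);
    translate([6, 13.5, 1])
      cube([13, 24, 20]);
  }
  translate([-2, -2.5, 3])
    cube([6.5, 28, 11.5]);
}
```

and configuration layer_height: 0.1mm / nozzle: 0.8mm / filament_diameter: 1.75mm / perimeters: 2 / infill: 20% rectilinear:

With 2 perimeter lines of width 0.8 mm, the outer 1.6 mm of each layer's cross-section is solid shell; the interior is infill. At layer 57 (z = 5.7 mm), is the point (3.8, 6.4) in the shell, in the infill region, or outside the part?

At z = 5.7 mm: the 6×11.5 cube contributes its full rectangle; the 13×24 cube at (6, 13.5) contributes its full rectangle; Combining (union): the 2 present regions are separate (no shared area or edge), so areas and boundary lengths simply add and each stays a separate island — 2 connected regions; the 6.5×28 cube at (-2, -2.5) contributes its full rectangle; Keeping only the common overlap: the 6.5×28 cube at (-2, -2.5) partially overlaps the result so far; clipping to the common part keeps 51.75 mm² — 1 connected region. Overall, the cross-section is a single solid region. The nearest boundary edge runs (4.50, 11.50)→(4.50, 0.00); distance from the point to it = 0.70 mm. The point is inside the cross-section, 0.70 mm from the nearest boundary — within the 1.6 mm shell band (2 × 0.8).

shell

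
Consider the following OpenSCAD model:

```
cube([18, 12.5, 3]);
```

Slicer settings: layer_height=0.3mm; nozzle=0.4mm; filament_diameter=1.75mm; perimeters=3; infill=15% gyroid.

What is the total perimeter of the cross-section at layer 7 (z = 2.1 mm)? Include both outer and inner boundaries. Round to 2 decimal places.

61.00 mm

At z = 2.1 mm: the 18×12.5 cube contributes its full rectangle (perimeter 61.00 mm). Overall, the cross-section is a single solid region. Total boundary length (outer) = 61.00 mm.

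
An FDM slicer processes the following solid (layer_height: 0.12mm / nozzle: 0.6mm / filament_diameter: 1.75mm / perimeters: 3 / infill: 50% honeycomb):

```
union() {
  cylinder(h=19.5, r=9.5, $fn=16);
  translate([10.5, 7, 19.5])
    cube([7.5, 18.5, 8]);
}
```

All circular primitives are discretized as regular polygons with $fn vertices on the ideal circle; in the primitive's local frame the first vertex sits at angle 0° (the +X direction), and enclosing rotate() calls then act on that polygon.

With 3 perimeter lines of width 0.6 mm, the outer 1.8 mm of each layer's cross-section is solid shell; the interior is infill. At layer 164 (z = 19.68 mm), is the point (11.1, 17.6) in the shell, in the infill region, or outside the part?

At z = 19.68 mm: the cylinder is absent (z outside [0, 19.5]); the cube at (10.5, 7) is present — its section is the full 7.5×18.5 rectangle; Combining (union): only the 7.5×18.5 cube at (10.5, 7) is present, so the union is just that shape — 1 connected region. Overall, the cross-section is a single solid region. The nearest boundary edge runs (10.50, 25.50)→(10.50, 7.00); distance from the point to it = 0.60 mm. The point is inside the cross-section, 0.60 mm from the nearest boundary — within the 1.8 mm shell band (3 × 0.6).

shell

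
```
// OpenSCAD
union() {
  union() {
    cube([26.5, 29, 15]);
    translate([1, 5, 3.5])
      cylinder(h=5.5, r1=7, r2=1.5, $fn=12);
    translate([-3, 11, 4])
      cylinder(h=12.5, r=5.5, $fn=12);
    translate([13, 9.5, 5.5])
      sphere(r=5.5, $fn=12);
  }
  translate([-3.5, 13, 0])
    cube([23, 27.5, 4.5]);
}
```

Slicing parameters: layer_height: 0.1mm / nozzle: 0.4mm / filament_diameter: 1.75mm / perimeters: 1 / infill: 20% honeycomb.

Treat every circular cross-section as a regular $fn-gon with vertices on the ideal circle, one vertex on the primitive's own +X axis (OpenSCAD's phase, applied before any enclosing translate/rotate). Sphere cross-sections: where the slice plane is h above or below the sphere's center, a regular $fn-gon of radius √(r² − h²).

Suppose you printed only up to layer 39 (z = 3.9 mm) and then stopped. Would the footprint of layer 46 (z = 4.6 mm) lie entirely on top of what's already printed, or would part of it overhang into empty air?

part overhangs

Compare the two slices. At z = 3.9: the cube (footprint 26.5×29) is included at this height (area 768.50 mm²); the cone at (1, 5): at t=0.073 of its height the radius interpolates to r₁+(r₂−r₁)t = 6.600, giving a regular 12-gon of that circumradius (area = (12/2)·6.600²·sin(360°/12) = 130.68 mm²); the cylinder at (-3, 11) is not intersected at this z (z outside [4, 16.5]); the r=5.5 sphere at (13, 9.5) slices to a regular 12-gon of circumradius 5.262 (√(r²−h²) with h=1.6 from center) (area = (12/2)·5.262²·sin(360°/12) = 83.07 mm²); Combining (union): the regions partially overlap — summed areas 982.25 mm² minus the doubly-counted overlap 155.80 mm² gives 826.45 mm² — area = 826.45 mm²; the 23×27.5 cube at (-3.5, 13) contributes its full rectangle (area 632.50 mm²); Combining (union): the regions partially overlap — summed areas 1458.95 mm² minus the doubly-counted overlap 312.00 mm² gives 1146.95 mm² — area = 1146.95 mm². At z = 4.6: the cube (footprint 26.5×29) is included at this height (area 768.50 mm²); the cone at (1, 5) (r1=7→r2=1.5) has section circumradius 5.900 here — a regular 12-gon (area = (12/2)·5.900²·sin(360°/12) = 104.43 mm²); the cylinder at (-3, 11): section is a regular 12-gon, circumradius r=5.5 (area = (12/2)·5.500²·sin(360°/12) = 90.75 mm²); the sphere at (13, 9.5): section is a regular 12-gon, circumradius = √(r²−h²) = √(5.5²−0.9²) = 5.426 (area = (12/2)·5.426²·sin(360°/12) = 88.32 mm²); Combining (union): the regions partially overlap — summed areas 1052.00 mm² minus the doubly-counted overlap 180.94 mm² gives 871.06 mm² — area = 871.06 mm²; the cube at (-3.5, 13) is absent (z outside [0, 4.5]); Combining (union): only the result so far is present, so the union is just that shape — area = 871.06 mm². Checking containment: at z = 4.6 the cross-section extends beyond the z = 3.9 cross-section by about 43.48 mm².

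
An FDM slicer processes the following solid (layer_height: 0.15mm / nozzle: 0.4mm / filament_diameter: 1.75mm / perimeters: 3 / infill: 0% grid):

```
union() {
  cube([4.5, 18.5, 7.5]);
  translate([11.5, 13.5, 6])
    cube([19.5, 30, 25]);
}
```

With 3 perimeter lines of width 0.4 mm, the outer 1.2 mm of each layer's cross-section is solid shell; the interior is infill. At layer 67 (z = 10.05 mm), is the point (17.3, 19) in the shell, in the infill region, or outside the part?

infill

At z = 10.05 mm: the cube does not reach this height (z outside [0, 7.5]); the cube at (11.5, 13.5) (footprint 19.5×30) is included at this height; Taking the union: only the 19.5×30 cube at (11.5, 13.5) is present, so the union is just that shape — 1 connected region. Overall, the cross-section is a single solid region. The nearest boundary edge runs (11.50, 13.50)→(31.00, 13.50); distance from the point to it = 5.50 mm. The point is inside the cross-section and 5.50 mm from the nearest boundary — more than the 1.2 mm shell width (3 × 0.4), so it's in the infill interior.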